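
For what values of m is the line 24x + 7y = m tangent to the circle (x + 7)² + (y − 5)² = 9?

The line touches the circle iff its distance from (−7, 5) is 3:
|24·(−7) + 7·5 − m| / √625 = 3
|m − (−133)| = 3·25, so m = −58 or m = −208.

m = −208 or m = −58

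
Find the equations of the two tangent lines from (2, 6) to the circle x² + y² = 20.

x − 2y = −10 and 2x + y = 10

A line y − (6) = m(x − (2)) is tangent when its distance from (0, 0) is 2√5:
[m·(−2) − (−6)]² = 20(m² + 1)
2m² + 3m − 2 = 0, so m = 1/2 or m = −2.
With m = 1/2: x − 2y = −10. With m = −2: 2x + y = 10.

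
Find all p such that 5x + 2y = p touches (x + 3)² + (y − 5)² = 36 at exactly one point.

For a tangent, require d(centre, line) = r = 6.
|5·(−3) + 2·5 − p| / √29 = 6
|p − (−5)| = 6√29.

p = −5 ± 6√29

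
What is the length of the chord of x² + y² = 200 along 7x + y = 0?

20√2

From the line, y = −7x. Substituting:
50x² − 200 = 0  ⟹  x² − 4 = 0
x = 2 or x = −2, giving (2, −14) and (−2, 14).
Chord length = distance between (2, −14) and (−2, 14) = √800 = 20√2.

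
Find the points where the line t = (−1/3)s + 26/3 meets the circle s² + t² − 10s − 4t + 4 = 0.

Substitute t = (26 − s)/3:
10s² − 130s + 400 = 0  ⟹  s² − 13s + 40 = 0
s = 8 or s = 5, giving (8, 6) and (5, 7).

(5, 7) and (8, 6)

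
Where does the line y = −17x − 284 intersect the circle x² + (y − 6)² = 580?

From the line, y = −17x − 284. Substituting:
290x² + 9860x + 83520 = 0  ⟹  x² + 34x + 288 = 0
x = −16 or x = −18, giving (−16, −12) and (−18, 22).

(−18, 22) and (−16, −12)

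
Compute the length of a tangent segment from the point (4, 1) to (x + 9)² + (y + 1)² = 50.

√123

With centre O = (−9, −1), |OP|² = 173 and r² = 50.
The tangent meets the radius at right angles, so tangent² = |PO|² − r² = 173 − 50 = 123.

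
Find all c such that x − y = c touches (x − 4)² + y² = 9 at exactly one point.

For a tangent, require d(centre, line) = r = 3.
|1·4 − 1·0 − c| / √2 = 3
|c − (4)| = 3√2.

c = 4 ± 3√2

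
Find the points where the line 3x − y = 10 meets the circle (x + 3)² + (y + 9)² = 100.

(−3, −19) and (3, −1)

Substitute y = 3x − 10:
10x² − 90 = 0  ⟹  x² − 9 = 0
x = 3 or x = −3, giving (3, −1) and (−3, −19).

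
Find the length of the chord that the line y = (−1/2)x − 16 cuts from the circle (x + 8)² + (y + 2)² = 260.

Express y = (−32 − x)/2 and substitute into the circle:
5x² + 120x = 0  ⟹  x² + 24x = 0
x = 0 or x = −24, giving (0, −16) and (−24, −4).
Chord length = distance between (0, −16) and (−24, −4) = √720 = 12√5.

12√5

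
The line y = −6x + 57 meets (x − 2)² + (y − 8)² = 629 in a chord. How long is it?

From the line, y = −6x + 57. Substituting:
37x² − 592x + 1776 = 0  ⟹  x² − 16x + 48 = 0
x = 12 or x = 4, giving (12, −15) and (4, 33).
Chord length = distance between (12, −15) and (4, 33) = √2368 = 8√37.

8√37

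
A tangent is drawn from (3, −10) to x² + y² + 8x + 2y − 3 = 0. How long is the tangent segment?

Centre (−4, −1), r² = 20. |PO|² = (7)² + (−9)² = 130.
By the tangent–radius right angle, tangent length = √(|PO|² − r²) = √110.

√110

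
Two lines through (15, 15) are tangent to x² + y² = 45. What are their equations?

Let a tangent through (15, 15) have slope m. Its distance from (0, 0) must equal 3√5:
[m·(−15) − (−15)]² = 45(m² + 1)
2m² − 5m + 2 = 0, so m = 2 or m = 1/2.
Through (15, 15) these give 2x − y = 15 and x − 2y = −15.

2x − y = 15 and x − 2y = −15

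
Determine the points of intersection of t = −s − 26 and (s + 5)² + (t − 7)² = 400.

(−21, −5) and (−17, −9)

Substitute t = −s − 26:
2s² + 76s + 714 = 0  ⟹  s² + 38s + 357 = 0
s = −17 or s = −21, giving (−17, −9) and (−21, −5).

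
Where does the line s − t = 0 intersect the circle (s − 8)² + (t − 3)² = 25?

Express t = s and substitute into the circle:
2s² − 22s + 48 = 0  ⟹  s² − 11s + 24 = 0
s = 8 or s = 3, giving (8, 8) and (3, 3).

(3, 3) and (8, 8)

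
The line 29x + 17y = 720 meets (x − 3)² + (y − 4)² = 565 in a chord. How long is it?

Express y = (720 − 29x)/17 and substitute into the circle:
1130x² − 39550x + 264420 = 0  ⟹  x² − 35x + 234 = 0
x = 26 or x = 9, giving (26, −2) and (9, 27).
|(26, −2) − (9, 27)| = √((17)² + (−29)²) = √1130.

√1130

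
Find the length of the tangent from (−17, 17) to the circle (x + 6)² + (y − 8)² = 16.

√186

Centre (−6, 8), r² = 16. |PO|² = (−11)² + (9)² = 202.
By the tangent–radius right angle, tangent length = √(|PO|² − r²) = √186.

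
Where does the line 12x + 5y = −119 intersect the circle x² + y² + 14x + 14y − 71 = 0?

(−12, 5) and (−2, −19)

Substitute y = (−119 − 12x)/5:
169x² + 2366x + 4056 = 0  ⟹  x² + 14x + 24 = 0
x = −2 or x = −12, giving (−2, −19) and (−12, 5).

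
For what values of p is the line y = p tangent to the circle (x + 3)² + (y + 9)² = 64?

p = −17 or p = −1

For a tangent, require d(centre, line) = r = 8.
|0·(−3) + 1·(−9) − p| / √1 = 8
|p − (−9)| = 8, so p = −1 or p = −17.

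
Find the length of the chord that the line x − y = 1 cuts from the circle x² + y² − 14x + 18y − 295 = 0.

Centre (7, −9), r² = 425. Perpendicular distance d from centre to line = |15| / √2 = 15/√2.
Chord = 2√(r² − d²) = 2·√(625/2) = 25√2.

25√2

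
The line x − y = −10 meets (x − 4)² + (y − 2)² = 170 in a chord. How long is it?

From the line, y = x + 10. Substituting:
2x² + 8x − 90 = 0  ⟹  x² + 4x − 45 = 0
x = 5 or x = −9, giving (5, 15) and (−9, 1).
Chord length = distance between (5, 15) and (−9, 1) = √392 = 14√2.

14√2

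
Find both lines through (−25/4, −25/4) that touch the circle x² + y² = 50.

x + 7y = −50 and 7x + y = −50

A line y − (−25/4) = m(x − (−25/4)) is tangent when its distance from (0, 0) is 5√2:
[m·(25/4) − (25/4)]² = 50(m² + 1)
7m² + 50m + 7 = 0, so m = −1/7 or m = −7.
Through (−25/4, −25/4) these give x + 7y = −50 and 7x + y = −50.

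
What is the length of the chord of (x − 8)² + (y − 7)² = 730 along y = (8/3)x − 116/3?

6√73

Centre (8, 7), r² = 730. Perpendicular distance d from centre to line = |−73| / √73 = 73/√73.
Chord = 2√(r² − d²) = 2·√(657) = 6√73.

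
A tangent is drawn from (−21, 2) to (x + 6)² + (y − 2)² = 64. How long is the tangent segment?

√161

The centre is (−6, 2) and r = 8. The square of the distance from P to the centre is 225 + 0 = 225.
Power of the point: PT² = |PO|² − r² = 161, so PT = √161.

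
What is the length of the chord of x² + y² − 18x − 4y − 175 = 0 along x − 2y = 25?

Substitute y = (−25 + x)/2:
5x² − 130x + 125 = 0  ⟹  x² − 26x + 25 = 0
x = 25 or x = 1, giving (25, 0) and (1, −12).
Chord length = distance between (25, 0) and (1, −12) = √720 = 12√5.

12√5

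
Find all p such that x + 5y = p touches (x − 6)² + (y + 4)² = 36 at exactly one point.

The line touches the circle iff its distance from (6, −4) is 6:
|1·6 + 5·(−4) − p| / √26 = 6
|p − (−14)| = 6√26.

p = −14 ± 6√26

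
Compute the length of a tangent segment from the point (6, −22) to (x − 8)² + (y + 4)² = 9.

√319

Centre (8, −4), r² = 9. |PO|² = (−2)² + (−18)² = 328.
By the tangent–radius right angle, tangent length = √(|PO|² − r²) = √319.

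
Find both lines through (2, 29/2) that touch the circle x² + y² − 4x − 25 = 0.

5x + 2y = 39 and 5x − 2y = −19

Let a tangent through (2, 29/2) have slope m. Its distance from (2, 0) must equal √29:
[m·(0) − (−29/2)]² = 29(m² + 1)
4m² − 25 = 0, so m = −5/2 or m = 5/2.
With m = −5/2: 5x + 2y = 39. With m = 5/2: 5x − 2y = −19.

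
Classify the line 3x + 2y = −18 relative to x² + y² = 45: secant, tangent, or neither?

Centre (0, 0), r² = 45. Distance² from centre to line = (18)²/13 = 324/13.
Since d² < r², the line cuts the circle twice.

secant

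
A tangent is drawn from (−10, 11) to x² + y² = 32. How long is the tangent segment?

3√21

With centre O = (0, 0), |OP|² = 221 and r² = 32.
The tangent meets the radius at right angles, so tangent² = |PO|² − r² = 221 − 32 = 189.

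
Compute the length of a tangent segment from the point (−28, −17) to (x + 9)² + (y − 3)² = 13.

The centre is (−9, 3) and r = √13. The square of the distance from P to the centre is 361 + 400 = 761.
The tangent meets the radius at right angles, so tangent² = |PO|² − r² = 761 − 13 = 748.

2√187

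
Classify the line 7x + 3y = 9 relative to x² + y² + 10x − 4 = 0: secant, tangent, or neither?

neither

d² = (7·(−5) + 3·0 − (9))²/58 = 968/29; r² = 29.
Since d² > r², the line lies outside the circle.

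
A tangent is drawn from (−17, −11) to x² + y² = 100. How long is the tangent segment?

The centre is (0, 0) and r = 10. The square of the distance from P to the centre is 289 + 121 = 410.
By the tangent–radius right angle, tangent length = √(|PO|² − r²) = √310.

√310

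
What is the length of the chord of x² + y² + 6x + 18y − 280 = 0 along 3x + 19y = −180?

2√370

Substitute y = (−180 − 3x)/19:
370x² + 2220x − 130240 = 0  ⟹  x² + 6x − 352 = 0
x = 16 or x = −22, giving (16, −12) and (−22, −6).
Chord length = distance between (16, −12) and (−22, −6) = √1480 = 2√370.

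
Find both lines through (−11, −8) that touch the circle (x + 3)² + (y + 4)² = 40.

Write the tangent as mx − y + (−8 − m·(−11)) = 0 and set its distance from the centre to 2√10:
(8m − (4))² = 40(m² + 1)
3m² − 8m − 3 = 0, so m = −1/3 or m = 3.
With m = −1/3: x + 3y = −35. With m = 3: 3x − y = −25.

x + 3y = −35 and 3x − y = −25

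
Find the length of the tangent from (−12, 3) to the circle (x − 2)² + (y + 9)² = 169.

3√19

Centre (2, −9), r² = 169. |PO|² = (−14)² + (12)² = 340.
By the tangent–radius right angle, tangent length = √(|PO|² − r²) = √171 = 3√19.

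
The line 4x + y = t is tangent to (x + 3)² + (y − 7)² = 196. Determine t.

For a tangent, require d(centre, line) = r = 14.
|4·(−3) + 1·7 − t| / √17 = 14
|t − (−5)| = 14√17.

t = −5 ± 14√17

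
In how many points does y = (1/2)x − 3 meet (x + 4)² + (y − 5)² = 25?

0

Substituting the line into the circle gives 5x² + 220 = 0.
Δ = 0 − 4400 = −4400.
No real roots: the line does not meet the circle.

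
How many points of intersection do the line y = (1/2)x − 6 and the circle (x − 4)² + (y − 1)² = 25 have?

Substituting the line into the circle gives 5x² − 60x + 160 = 0.
Discriminant = (−60)² − 4·5·(160) = 400 > 0.
Two real roots: the line is a secant.

2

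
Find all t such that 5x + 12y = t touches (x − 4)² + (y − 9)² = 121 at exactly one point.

For a tangent, require d(centre, line) = r = 11.
|5·4 + 12·9 − t| / √169 = 11
|t − (128)| = 11·13, so t = 271 or t = −15.

t = −15 or t = 271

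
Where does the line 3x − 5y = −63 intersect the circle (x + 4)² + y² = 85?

From the line, y = (63 + 3x)/5. Substituting:
34x² + 578x + 2244 = 0  ⟹  x² + 17x + 66 = 0
x = −6 or x = −11, giving (−6, 9) and (−11, 6).

(−11, 6) and (−6, 9)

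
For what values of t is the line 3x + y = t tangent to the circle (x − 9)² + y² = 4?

t = 27 ± 2√10

Tangency holds when the distance from the centre (9, 0) to the line equals the radius 2:
|3·9 + 1·0 − t| / √10 = 2
|t − (27)| = 2√10.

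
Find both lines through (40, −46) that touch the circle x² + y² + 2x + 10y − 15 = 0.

Write the tangent as mx − y + (−46 − m·(40)) = 0 and set its distance from the centre to √41:
[m·(−41) − (41)]² = 41(m² + 1)
20m² + 41m + 20 = 0, so m = −5/4 or m = −4/5.
Through (40, −46) these give 5x + 4y = 16 and 4x + 5y = −70.

5x + 4y = 16 and 4x + 5y = −70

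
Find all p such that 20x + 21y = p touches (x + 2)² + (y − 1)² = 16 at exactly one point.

p = −135 or p = 97

The line touches the circle iff its distance from (−2, 1) is 4:
|20·(−2) + 21·1 − p| / √841 = 4
|p − (−19)| = 4·29, so p = 97 or p = −135.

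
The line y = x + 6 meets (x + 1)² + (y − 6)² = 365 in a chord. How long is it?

Substitute y = x + 6:
2x² + 2x − 364 = 0  ⟹  x² + x − 182 = 0
x = 13 or x = −14, giving (13, 19) and (−14, −8).
|(13, 19) − (−14, −8)| = √((27)² + (27)²) = 27√2.

27√2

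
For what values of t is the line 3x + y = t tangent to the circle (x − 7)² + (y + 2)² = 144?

For a tangent, require d(centre, line) = r = 12.
|3·7 + 1·(−2) − t| / √10 = 12
|t − (19)| = 12√10.

t = 19 ± 12√10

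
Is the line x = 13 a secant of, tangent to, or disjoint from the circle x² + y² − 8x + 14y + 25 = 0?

disjoint

Centre (4, −7), r² = 40. Distance² from centre to line = (−9)² = 81.
Since d² > r², the line lies outside the circle.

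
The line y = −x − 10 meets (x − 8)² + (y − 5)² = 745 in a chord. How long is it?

Express y = −x − 10 and substitute into the circle:
2x² + 14x − 456 = 0  ⟹  x² + 7x − 228 = 0
x = 12 or x = −19, giving (12, −22) and (−19, 9).
Chord length = distance between (12, −22) and (−19, 9) = √1922 = 31√2.

31√2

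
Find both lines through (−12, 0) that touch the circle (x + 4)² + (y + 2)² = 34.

5x + 3y = −60 and 3x − 5y = −36

Let a tangent through (−12, 0) have slope m. Its distance from (−4, −2) must equal √34:
(8m − (−2))² = 34(m² + 1)
15m² + 16m − 15 = 0, so m = −5/3 or m = 3/5.
With m = −5/3: 5x + 3y = −60. With m = 3/5: 3x − 5y = −36.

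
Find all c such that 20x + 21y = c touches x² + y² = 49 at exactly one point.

Tangency holds when the distance from the centre (0, 0) to the line equals the radius 7:
|20·0 + 21·0 − c| / √841 = 7
|c| = 7·29, so c = 203 or c = −203.

c = −203 or c = 203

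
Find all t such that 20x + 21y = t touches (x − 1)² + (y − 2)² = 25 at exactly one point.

t = −83 or t = 207

Tangency holds when the distance from the centre (1, 2) to the line equals the radius 5:
|20·1 + 21·2 − t| / √841 = 5
|t − (62)| = 5·29, so t = 207 or t = −83.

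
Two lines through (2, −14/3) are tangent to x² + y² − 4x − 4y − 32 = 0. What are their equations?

Let a tangent through (2, −14/3) have slope m. Its distance from (2, 2) must equal 2√10:
[m·(0) − (20/3)]² = 40(m² + 1)
9m² − 1 = 0, so m = 1/3 or m = −1/3.
Through (2, −14/3) these give x − 3y = 16 and x + 3y = −12.

x − 3y = 16 and x + 3y = −12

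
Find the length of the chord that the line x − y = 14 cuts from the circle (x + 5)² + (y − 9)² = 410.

From the line, y = x − 14. Substituting:
2x² − 36x + 144 = 0  ⟹  x² − 18x + 72 = 0
x = 12 or x = 6, giving (12, −2) and (6, −8).
Chord length = distance between (12, −2) and (6, −8) = √72 = 6√2.

6√2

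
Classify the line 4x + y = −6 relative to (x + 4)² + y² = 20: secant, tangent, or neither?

Substituting the line into the circle gives 17x² + 56x + 32 = 0.
Δ = 3136 − 2176 = 960.
Two real roots: the line is a secant.

secant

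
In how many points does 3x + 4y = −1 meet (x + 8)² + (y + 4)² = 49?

0

Substituting the line into the circle gives 25x² + 166x + 465 = 0.
Δ = 27556 − 46500 = −18944.
No real roots: the line does not meet the circle.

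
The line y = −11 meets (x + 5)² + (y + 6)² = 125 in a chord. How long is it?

20

The distance from (−5, −6) to the line is 5, and r² = 125.
Chord = 2√(r² − d²) = 2·√(100) = 20.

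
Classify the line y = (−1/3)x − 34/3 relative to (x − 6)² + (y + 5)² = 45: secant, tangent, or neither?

neither

d² = (1·6 + 3·(−5) − (−34))²/10 = 125/2; r² = 45.
Since d² > r², the line lies outside the circle.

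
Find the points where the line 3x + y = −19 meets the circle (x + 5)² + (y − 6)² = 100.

Express y = −3x − 19 and substitute into the circle:
10x² + 160x + 550 = 0  ⟹  x² + 16x + 55 = 0
x = −5 or x = −11, giving (−5, −4) and (−11, 14).

(−11, 14) and (−5, −4)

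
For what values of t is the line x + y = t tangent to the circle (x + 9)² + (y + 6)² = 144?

For a tangent, require d(centre, line) = r = 12.
|1·(−9) + 1·(−6) − t| / √2 = 12
|t − (−15)| = 12√2.

t = −15 ± 12√2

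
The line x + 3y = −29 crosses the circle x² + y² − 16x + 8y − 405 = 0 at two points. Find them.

(−14, −5) and (25, −18)

From the line, y = (−29 − x)/3. Substituting:
10x² − 110x − 3500 = 0  ⟹  x² − 11x − 350 = 0
x = 25 or x = −14, giving (25, −18) and (−14, −5).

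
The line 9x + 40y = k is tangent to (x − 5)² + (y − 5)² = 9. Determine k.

Tangency holds when the distance from the centre (5, 5) to the line equals the radius 3:
|9·5 + 40·5 − k| / √1681 = 3
|k − (245)| = 3·41, so k = 368 or k = 122.

k = 122 or k = 368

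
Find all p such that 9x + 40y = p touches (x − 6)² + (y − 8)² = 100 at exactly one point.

The line touches the circle iff its distance from (6, 8) is 10:
|9·6 + 40·8 − p| / √1681 = 10
|p − (374)| = 10·41, so p = 784 or p = −36.

p = −36 or p = 784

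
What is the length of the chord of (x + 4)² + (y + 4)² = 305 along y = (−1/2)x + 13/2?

Express y = (13 − x)/2 and substitute into the circle:
5x² − 10x − 715 = 0  ⟹  x² − 2x − 143 = 0
x = 13 or x = −11, giving (13, 0) and (−11, 12).
|(13, 0) − (−11, 12)| = √((24)² + (−12)²) = 12√5.

12√5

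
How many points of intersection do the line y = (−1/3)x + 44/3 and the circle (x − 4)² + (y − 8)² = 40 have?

d² = (1·4 + 3·8 − (44))²/10 = 128/5; r² = 40.
Since d² < r², the line cuts the circle twice.

2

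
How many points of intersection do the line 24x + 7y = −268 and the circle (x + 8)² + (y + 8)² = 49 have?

2

d² = (24·(−8) + 7·(−8) − (−268))²/625 = 16/25; r² = 49.
Since d² < r², the line cuts the circle twice.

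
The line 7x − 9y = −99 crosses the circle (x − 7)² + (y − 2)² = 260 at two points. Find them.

(−9, 4) and (9, 18)

Substitute y = (99 + 7x)/9:
130x² − 10530 = 0  ⟹  x² − 81 = 0
x = 9 or x = −9, giving (9, 18) and (−9, 4).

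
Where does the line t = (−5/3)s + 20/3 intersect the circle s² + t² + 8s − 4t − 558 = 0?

(−11, 25) and (13, −15)

Express t = (20 − 5s)/3 and substitute into the circle:
34s² − 68s − 4862 = 0  ⟹  s² − 2s − 143 = 0
s = 13 or s = −11, giving (13, −15) and (−11, 25).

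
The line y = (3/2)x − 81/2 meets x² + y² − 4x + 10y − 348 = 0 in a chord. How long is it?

Centre (2, −5), r² = 377. Perpendicular distance d from centre to line = |−65| / √13 = 65/√13.
Chord = 2√(r² − d²) = 2·√(52) = 4√13.

4√13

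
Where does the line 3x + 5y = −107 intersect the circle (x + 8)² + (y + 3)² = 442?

(−29, −4) and (1, −22)

From the line, y = (−107 − 3x)/5. Substituting:
34x² + 952x − 986 = 0  ⟹  x² + 28x − 29 = 0
x = 1 or x = −29, giving (1, −22) and (−29, −4).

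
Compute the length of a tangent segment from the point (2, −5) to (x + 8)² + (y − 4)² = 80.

Centre (−8, 4), r² = 80. |PO|² = (10)² + (−9)² = 181.
The tangent meets the radius at right angles, so tangent² = |PO|² − r² = 181 − 80 = 101.

√101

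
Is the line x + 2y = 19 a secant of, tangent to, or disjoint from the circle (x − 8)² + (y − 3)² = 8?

secant

d² = (1·8 + 2·3 − (19))²/5 = 5; r² = 8.
Since d² < r², the line cuts the circle twice.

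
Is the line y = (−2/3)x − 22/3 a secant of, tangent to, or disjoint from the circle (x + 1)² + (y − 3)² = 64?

Substituting the line into the circle gives 13x² + 142x + 394 = 0.
Δ = 20164 − 20488 = −324.
No real roots: the line does not meet the circle.

disjoint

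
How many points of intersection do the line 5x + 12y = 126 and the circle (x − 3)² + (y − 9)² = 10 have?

d² = (5·3 + 12·9 − (126))²/169 = 9/169; r² = 10.
Since d² < r², the line cuts the circle twice.

2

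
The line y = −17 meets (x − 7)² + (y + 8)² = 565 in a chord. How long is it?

44

The distance from (7, −8) to the line is 9, and r² = 565.
Half the chord is √(r² − d²) = √(484), so the full chord is 44.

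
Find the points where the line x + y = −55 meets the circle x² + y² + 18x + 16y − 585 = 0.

(−30, −25) and (−26, −29)

Substitute y = −x − 55:
2x² + 112x + 1560 = 0  ⟹  x² + 56x + 780 = 0
x = −26 or x = −30, giving (−26, −29) and (−30, −25).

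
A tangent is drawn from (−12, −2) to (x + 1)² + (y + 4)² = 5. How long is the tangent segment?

2√30

Centre (−1, −4), r² = 5. |PO|² = (−11)² + (2)² = 125.
By the tangent–radius right angle, tangent length = √(|PO|² − r²) = √120 = 2√30.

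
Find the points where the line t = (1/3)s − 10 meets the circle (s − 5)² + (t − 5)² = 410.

(−6, −12) and (24, −2)

From the line, t = (−30 + s)/3. Substituting:
10s² − 180s − 1440 = 0  ⟹  s² − 18s − 144 = 0
s = 24 or s = −6, giving (24, −2) and (−6, −12).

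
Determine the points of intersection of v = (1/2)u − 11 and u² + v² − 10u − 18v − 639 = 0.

(−8, −15) and (32, 5)

Substitute v = (−22 + u)/2:
5u² − 120u − 1280 = 0  ⟹  u² − 24u − 256 = 0
u = 32 or u = −8, giving (32, 5) and (−8, −15).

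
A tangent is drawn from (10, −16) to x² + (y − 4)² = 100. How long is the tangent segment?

With centre O = (0, 4), |OP|² = 500 and r² = 100.
Power of the point: PT² = |PO|² − r² = 400, so PT = 20.

20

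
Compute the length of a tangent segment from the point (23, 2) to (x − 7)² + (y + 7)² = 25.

2√78

With centre O = (7, −7), |OP|² = 337 and r² = 25.
Power of the point: PT² = |PO|² − r² = 312, so PT = 2√78.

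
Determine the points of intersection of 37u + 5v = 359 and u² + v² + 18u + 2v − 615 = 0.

(7, 20) and (12, −17)

From the line, v = (359 − 37u)/5. Substituting:
1394u² − 26486u + 117096 = 0  ⟹  u² − 19u + 84 = 0
u = 12 or u = 7, giving (12, −17) and (7, 20).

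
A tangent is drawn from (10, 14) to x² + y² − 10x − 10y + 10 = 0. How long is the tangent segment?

√66

Centre (5, 5), r² = 40. |PO|² = (5)² + (9)² = 106.
Power of the point: PT² = |PO|² − r² = 66, so PT = √66.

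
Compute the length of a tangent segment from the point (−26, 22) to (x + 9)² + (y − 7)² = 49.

The centre is (−9, 7) and r = 7. The square of the distance from P to the centre is 289 + 225 = 514.
Power of the point: PT² = |PO|² − r² = 465, so PT = √465.

√465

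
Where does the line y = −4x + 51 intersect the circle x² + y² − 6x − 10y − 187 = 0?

From the line, y = −4x + 51. Substituting:
17x² − 374x + 1904 = 0  ⟹  x² − 22x + 112 = 0
x = 14 or x = 8, giving (14, −5) and (8, 19).

(8, 19) and (14, −5)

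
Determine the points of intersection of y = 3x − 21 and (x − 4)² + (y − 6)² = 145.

(5, −6) and (12, 15)

From the line, y = 3x − 21. Substituting:
10x² − 170x + 600 = 0  ⟹  x² − 17x + 60 = 0
x = 12 or x = 5, giving (12, 15) and (5, −6).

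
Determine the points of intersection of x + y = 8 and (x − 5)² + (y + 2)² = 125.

Express y = −x + 8 and substitute into the circle:
2x² − 30x = 0  ⟹  x² − 15x = 0
x = 15 or x = 0, giving (15, −7) and (0, 8).

(0, 8) and (15, −7)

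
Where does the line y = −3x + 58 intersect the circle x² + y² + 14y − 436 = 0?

From the line, y = −3x + 58. Substituting:
10x² − 390x + 3740 = 0  ⟹  x² − 39x + 374 = 0
x = 22 or x = 17, giving (22, −8) and (17, 7).

(17, 7) and (22, −8)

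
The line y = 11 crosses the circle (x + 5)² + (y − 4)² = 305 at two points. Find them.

(−21, 11) and (11, 11)

Substitute y = 11:
x² + 10x − 231 = 0
x = 11 or x = −21, giving (11, 11) and (−21, 11).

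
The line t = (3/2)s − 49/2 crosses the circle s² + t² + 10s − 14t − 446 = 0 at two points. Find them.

(9, −11) and (17, 1)

Express t = (−49 + 3s)/2 and substitute into the circle:
13s² − 338s + 1989 = 0  ⟹  s² − 26s + 153 = 0
s = 17 or s = 9, giving (17, 1) and (9, −11).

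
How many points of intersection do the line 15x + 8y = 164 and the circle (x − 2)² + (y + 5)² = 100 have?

0

Substituting the line into the circle gives 289x² − 6376x + 35472 = 0.
Discriminant = (−6376)² − 4·289·(35472) = −352256 < 0.
No real roots: the line does not meet the circle.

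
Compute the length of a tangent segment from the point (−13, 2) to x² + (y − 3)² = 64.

With centre O = (0, 3), |OP|² = 170 and r² = 64.
By the tangent–radius right angle, tangent length = √(|PO|² − r²) = √106.

√106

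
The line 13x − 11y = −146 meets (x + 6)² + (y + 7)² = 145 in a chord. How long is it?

Substitute y = (146 + 13x)/11:
290x² + 7250x + 36540 = 0  ⟹  x² + 25x + 126 = 0
x = −7 or x = −18, giving (−7, 5) and (−18, −8).
Chord length = distance between (−7, 5) and (−18, −8) = √290 = √290.

√290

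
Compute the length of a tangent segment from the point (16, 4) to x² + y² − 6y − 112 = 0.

Centre (0, 3), r² = 121. |PO|² = (16)² + (1)² = 257.
The tangent meets the radius at right angles, so tangent² = |PO|² − r² = 257 − 121 = 136.

2√34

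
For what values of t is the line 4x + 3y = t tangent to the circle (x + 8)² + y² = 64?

t = −72 or t = 8

The line touches the circle iff its distance from (−8, 0) is 8:
|4·(−8) + 3·0 − t| / √25 = 8
|t − (−32)| = 8·5, so t = 8 or t = −72.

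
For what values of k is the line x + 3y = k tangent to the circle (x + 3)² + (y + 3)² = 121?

The line touches the circle iff its distance from (−3, −3) is 11:
|1·(−3) + 3·(−3) − k| / √10 = 11
|k − (−12)| = 11√10.

k = −12 ± 11√10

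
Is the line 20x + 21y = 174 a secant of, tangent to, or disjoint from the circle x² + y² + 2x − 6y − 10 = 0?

disjoint

Centre (−1, 3), r² = 20. Distance² from centre to line = (−131)²/841 = 17161/841.
Since d² > r², the line lies outside the circle.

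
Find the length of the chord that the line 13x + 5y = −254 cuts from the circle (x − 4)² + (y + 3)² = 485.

Centre (4, −3), r² = 485. Perpendicular distance d from centre to line = |291| / √194 = 291/√194.
Half the chord is √(r² − d²) = √(97/2), so the full chord is √194.

√194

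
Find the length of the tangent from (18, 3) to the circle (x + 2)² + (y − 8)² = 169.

16

With centre O = (−2, 8), |OP|² = 425 and r² = 169.
The tangent meets the radius at right angles, so tangent² = |PO|² − r² = 425 − 169 = 256.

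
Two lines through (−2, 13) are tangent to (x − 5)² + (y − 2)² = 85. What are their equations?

A line y − (13) = m(x − (−2)) is tangent when its distance from (5, 2) is √85:
(7m − (−11))² = 85(m² + 1)
18m² − 77m − 18 = 0, so m = −2/9 or m = 9/2.
Through (−2, 13) these give 2x + 9y = 113 and 9x − 2y = −44.

2x + 9y = 113 and 9x − 2y = −44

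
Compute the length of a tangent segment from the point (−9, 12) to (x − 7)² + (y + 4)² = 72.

With centre O = (7, −4), |OP|² = 512 and r² = 72.
The tangent meets the radius at right angles, so tangent² = |PO|² − r² = 512 − 72 = 440.

2√110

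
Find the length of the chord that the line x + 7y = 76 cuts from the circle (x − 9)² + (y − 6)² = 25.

5√2

The distance from (9, 6) to the line is 25/√50, and r² = 25.
Chord = 2√(r² − d²) = 2·√(25/2) = 5√2.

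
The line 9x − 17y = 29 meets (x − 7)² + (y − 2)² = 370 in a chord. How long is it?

Substitute y = (−29 + 9x)/17:
370x² − 5180x − 88800 = 0  ⟹  x² − 14x − 240 = 0
x = 24 or x = −10, giving (24, 11) and (−10, −7).
Chord length = distance between (24, 11) and (−10, −7) = √1480 = 2√370.

2√370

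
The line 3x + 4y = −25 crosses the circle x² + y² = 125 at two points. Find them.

(−11, 2) and (5, −10)

From the line, y = (−25 − 3x)/4. Substituting:
25x² + 150x − 1375 = 0  ⟹  x² + 6x − 55 = 0
x = 5 or x = −11, giving (5, −10) and (−11, 2).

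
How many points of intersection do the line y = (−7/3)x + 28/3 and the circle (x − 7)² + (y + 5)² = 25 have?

2

Centre (7, −5), r² = 25. Distance² from centre to line = (6)²/58 = 18/29.
Since d² < r², the line cuts the circle twice.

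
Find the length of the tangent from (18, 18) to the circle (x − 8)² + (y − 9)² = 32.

The centre is (8, 9) and r = 4√2. The square of the distance from P to the centre is 100 + 81 = 181.
By the tangent–radius right angle, tangent length = √(|PO|² − r²) = √149.

√149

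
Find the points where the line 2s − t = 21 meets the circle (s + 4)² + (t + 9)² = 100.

Substitute t = 2s − 21:
5s² − 40s + 60 = 0  ⟹  s² − 8s + 12 = 0
s = 6 or s = 2, giving (6, −9) and (2, −17).

(2, −17) and (6, −9)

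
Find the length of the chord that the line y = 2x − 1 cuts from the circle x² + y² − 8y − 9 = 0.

Substitute y = 2x − 1:
5x² − 20x = 0  ⟹  x² − 4x = 0
x = 4 or x = 0, giving (4, 7) and (0, −1).
Chord length = distance between (4, 7) and (0, −1) = √80 = 4√5.

4√5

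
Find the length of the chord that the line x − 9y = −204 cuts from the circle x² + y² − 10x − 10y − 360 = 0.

Centre (5, 5), r² = 410. Perpendicular distance d from centre to line = |164| / √82 = 164/√82.
Half the chord is √(r² − d²) = √(82), so the full chord is 2√82.

2√82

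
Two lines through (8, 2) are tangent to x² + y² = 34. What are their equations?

5x − 3y = 34 and 3x + 5y = 34

Write the tangent as mx − y + (2 − m·(8)) = 0 and set its distance from the centre to √34:
(−8m − (−2))² = 34(m² + 1)
15m² − 16m − 15 = 0, so m = 5/3 or m = −3/5.
With m = 5/3: 5x − 3y = 34. With m = −3/5: 3x + 5y = 34.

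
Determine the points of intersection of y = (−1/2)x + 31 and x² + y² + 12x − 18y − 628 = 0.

(−10, 36) and (18, 22)

Substitute y = (62 − x)/2:
5x² − 40x − 900 = 0  ⟹  x² − 8x − 180 = 0
x = 18 or x = −10, giving (18, 22) and (−10, 36).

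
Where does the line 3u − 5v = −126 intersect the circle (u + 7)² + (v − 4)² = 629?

(−32, 6) and (3, 27)

From the line, v = (126 + 3u)/5. Substituting:
34u² + 986u − 3264 = 0  ⟹  u² + 29u − 96 = 0
u = 3 or u = −32, giving (3, 27) and (−32, 6).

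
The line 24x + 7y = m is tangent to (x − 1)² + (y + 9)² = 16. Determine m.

The line touches the circle iff its distance from (1, −9) is 4:
|24·1 + 7·(−9) − m| / √625 = 4
|m − (−39)| = 4·25, so m = 61 or m = −139.

m = −139 or m = 61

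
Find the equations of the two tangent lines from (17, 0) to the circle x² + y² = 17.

Let a tangent through (17, 0) have slope m. Its distance from (0, 0) must equal √17:
(−17m − (0))² = 17(m² + 1)
16m² − 1 = 0, so m = −1/4 or m = 1/4.
Through (17, 0) these give x + 4y = 17 and x − 4y = 17.

x + 4y = 17 and x − 4y = 17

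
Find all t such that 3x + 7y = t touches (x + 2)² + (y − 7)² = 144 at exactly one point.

For a tangent, require d(centre, line) = r = 12.
|3·(−2) + 7·7 − t| / √58 = 12
|t − (43)| = 12√58.

t = 43 ± 12√58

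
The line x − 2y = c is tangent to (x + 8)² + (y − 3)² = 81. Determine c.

c = −14 ± 9√5

The line touches the circle iff its distance from (−8, 3) is 9:
|1·(−8) − 2·3 − c| / √5 = 9
|c − (−14)| = 9√5.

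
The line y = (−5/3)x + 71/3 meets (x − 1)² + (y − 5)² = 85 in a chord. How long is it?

√34

Substitute y = (71 − 5x)/3:
34x² − 578x + 2380 = 0  ⟹  x² − 17x + 70 = 0
x = 10 or x = 7, giving (10, 7) and (7, 12).
Chord length = distance between (10, 7) and (7, 12) = √34 = √34.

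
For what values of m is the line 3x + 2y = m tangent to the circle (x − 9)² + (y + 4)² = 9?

The line touches the circle iff its distance from (9, −4) is 3:
|3·9 + 2·(−4) − m| / √13 = 3
|m − (19)| = 3√13.

m = 19 ± 3√13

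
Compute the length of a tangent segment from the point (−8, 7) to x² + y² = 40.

Centre (0, 0), r² = 40. |PO|² = (−8)² + (7)² = 113.
Power of the point: PT² = |PO|² − r² = 73, so PT = √73.

√73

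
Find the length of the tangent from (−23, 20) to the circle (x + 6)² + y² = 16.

√673

Centre (−6, 0), r² = 16. |PO|² = (−17)² + (20)² = 689.
The tangent meets the radius at right angles, so tangent² = |PO|² − r² = 689 − 16 = 673.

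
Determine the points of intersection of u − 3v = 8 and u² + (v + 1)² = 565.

From the line, v = (−8 + u)/3. Substituting:
10u² − 10u − 5060 = 0  ⟹  u² − u − 506 = 0
u = 23 or u = −22, giving (23, 5) and (−22, −10).

(−22, −10) and (23, 5)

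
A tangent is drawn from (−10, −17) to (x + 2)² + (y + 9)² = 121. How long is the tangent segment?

The centre is (−2, −9) and r = 11. The square of the distance from P to the centre is 64 + 64 = 128.
By the tangent–radius right angle, tangent length = √(|PO|² − r²) = √7.

√7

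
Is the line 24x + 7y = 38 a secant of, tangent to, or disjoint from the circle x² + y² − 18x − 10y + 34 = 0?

Substituting the line into the circle gives 625x² − 1026x + 450 = 0.
Δ = 1052676 − 1125000 = −72324.
No real roots: the line does not meet the circle.

disjoint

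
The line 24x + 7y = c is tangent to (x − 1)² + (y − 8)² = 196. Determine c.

c = −270 or c = 430

Tangency holds when the distance from the centre (1, 8) to the line equals the radius 14:
|24·1 + 7·8 − c| / √625 = 14
|c − (80)| = 14·25, so c = 430 or c = −270.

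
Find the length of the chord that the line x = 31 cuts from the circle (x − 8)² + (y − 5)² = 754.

Centre (8, 5), r² = 754. Perpendicular distance d from centre to line = |−23| / √1 = 23.
Chord = 2√(r² − d²) = 2·√(225) = 30.

30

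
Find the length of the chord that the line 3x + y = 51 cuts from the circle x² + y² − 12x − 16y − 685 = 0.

The distance from (6, 8) to the line is 25/√10, and r² = 785.
Half the chord is √(r² − d²) = √(1445/2), so the full chord is 17√10.

17√10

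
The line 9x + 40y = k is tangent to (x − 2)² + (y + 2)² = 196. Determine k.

Tangency holds when the distance from the centre (2, −2) to the line equals the radius 14:
|9·2 + 40·(−2) − k| / √1681 = 14
|k − (−62)| = 14·41, so k = 512 or k = −636.

k = −636 or k = 512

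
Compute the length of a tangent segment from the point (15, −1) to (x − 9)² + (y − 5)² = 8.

8

The centre is (9, 5) and r = 2√2. The square of the distance from P to the centre is 36 + 36 = 72.
The tangent meets the radius at right angles, so tangent² = |PO|² − r² = 72 − 8 = 64.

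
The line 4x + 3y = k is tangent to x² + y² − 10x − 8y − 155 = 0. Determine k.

k = −38 or k = 102

The line touches the circle iff its distance from (5, 4) is 14:
|4·5 + 3·4 − k| / √25 = 14
|k − (32)| = 14·5, so k = 102 or k = −38.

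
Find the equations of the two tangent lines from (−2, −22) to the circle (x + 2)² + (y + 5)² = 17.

4x + y = −30 and 4x − y = 14

Write the tangent as mx − y + (−22 − m·(−2)) = 0 and set its distance from the centre to √17:
(0m − (17))² = 17(m² + 1)
m² − 16 = 0, so m = −4 or m = 4.
With m = −4: 4x + y = −30. With m = 4: 4x − y = 14.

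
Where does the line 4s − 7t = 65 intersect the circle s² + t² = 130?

Substitute t = (−65 + 4s)/7:
65s² − 520s − 2145 = 0  ⟹  s² − 8s − 33 = 0
s = 11 or s = −3, giving (11, −3) and (−3, −11).

(−3, −11) and (11, −3)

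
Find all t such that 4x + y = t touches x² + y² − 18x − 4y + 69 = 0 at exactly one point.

The line touches the circle iff its distance from (9, 2) is 4:
|4·9 + 1·2 − t| / √17 = 4
|t − (38)| = 4√17.

t = 38 ± 4√17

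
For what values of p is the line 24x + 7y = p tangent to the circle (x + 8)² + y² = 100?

For a tangent, require d(centre, line) = r = 10.
|24·(−8) + 7·0 − p| / √625 = 10
|p − (−192)| = 10·25, so p = 58 or p = −442.

p = −442 or p = 58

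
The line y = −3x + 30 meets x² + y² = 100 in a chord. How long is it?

2√10

Express y = −3x + 30 and substitute into the circle:
10x² − 180x + 800 = 0  ⟹  x² − 18x + 80 = 0
x = 10 or x = 8, giving (10, 0) and (8, 6).
Chord length = distance between (10, 0) and (8, 6) = √40 = 2√10.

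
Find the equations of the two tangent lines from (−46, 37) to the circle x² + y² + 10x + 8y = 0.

4x + 5y = 1 and 5x + 4y = −82

Let a tangent through (−46, 37) have slope m. Its distance from (−5, −4) must equal √41:
(41m − (−41))² = 41(m² + 1)
20m² + 41m + 20 = 0, so m = −4/5 or m = −5/4.
With m = −4/5: 4x + 5y = 1. With m = −5/4: 5x + 4y = −82.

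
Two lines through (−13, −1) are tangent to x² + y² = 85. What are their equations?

Let a tangent through (−13, −1) have slope m. Its distance from (0, 0) must equal √85:
[m·(13) − (1)]² = 85(m² + 1)
42m² − 13m − 42 = 0, so m = 7/6 or m = −6/7.
With m = 7/6: 7x − 6y = −85. With m = −6/7: 6x + 7y = −85.

7x − 6y = −85 and 6x + 7y = −85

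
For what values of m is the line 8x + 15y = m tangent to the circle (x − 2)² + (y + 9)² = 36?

For a tangent, require d(centre, line) = r = 6.
|8·2 + 15·(−9) − m| / √289 = 6
|m − (−119)| = 6·17, so m = −17 or m = −221.

m = −221 or m = −17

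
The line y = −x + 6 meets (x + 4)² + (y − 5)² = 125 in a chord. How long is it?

Centre (−4, 5), r² = 125. Perpendicular distance d from centre to line = |−5| / √2 = 5/√2.
Half the chord is √(r² − d²) = √(225/2), so the full chord is 15√2.

15√2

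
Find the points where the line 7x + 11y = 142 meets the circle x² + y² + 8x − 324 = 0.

(−8, 18) and (14, 4)

Express y = (142 − 7x)/11 and substitute into the circle:
170x² − 1020x − 19040 = 0  ⟹  x² − 6x − 112 = 0
x = 14 or x = −8, giving (14, 4) and (−8, 18).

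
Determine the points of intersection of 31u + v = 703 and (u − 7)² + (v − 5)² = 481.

(22, 21) and (23, −10)

Express v = −31u + 703 and substitute into the circle:
962u² − 43290u + 486772 = 0  ⟹  u² − 45u + 506 = 0
u = 23 or u = 22, giving (23, −10) and (22, 21).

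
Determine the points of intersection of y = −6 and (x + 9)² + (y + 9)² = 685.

Express y = −6 and substitute into the circle:
x² + 18x − 595 = 0
x = 17 or x = −35, giving (17, −6) and (−35, −6).

(−35, −6) and (17, −6)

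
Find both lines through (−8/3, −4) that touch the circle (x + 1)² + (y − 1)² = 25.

3x + 4y = −24 and y = −4

Let a tangent through (−8/3, −4) have slope m. Its distance from (−1, 1) must equal 5:
[m·(5/3) − (5)]² = 25(m² + 1)
4m² + 3m = 0, so m = −3/4 or m = 0.
With m = −3/4: 3x + 4y = −24. With m = 0: y = −4.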